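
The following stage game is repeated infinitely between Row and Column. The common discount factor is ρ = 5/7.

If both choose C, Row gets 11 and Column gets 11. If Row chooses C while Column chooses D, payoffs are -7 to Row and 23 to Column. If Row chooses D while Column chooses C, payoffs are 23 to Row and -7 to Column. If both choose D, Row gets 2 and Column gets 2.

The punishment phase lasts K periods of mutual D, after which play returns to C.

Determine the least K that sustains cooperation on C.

IC: ρ(1−ρ^K)/(1−ρ) ≥ (23−11)/(11−2) = 4/3.
With ρ = 5/7: need 1 − ρ^K ≥ 4/3·(1−5/7)/(5/7), i.e. ρ^K ≤ 0.4667.
Since (5/7)^2 = 0.5102 and (5/7)^3 = 0.3644, the smallest such K is 3.

3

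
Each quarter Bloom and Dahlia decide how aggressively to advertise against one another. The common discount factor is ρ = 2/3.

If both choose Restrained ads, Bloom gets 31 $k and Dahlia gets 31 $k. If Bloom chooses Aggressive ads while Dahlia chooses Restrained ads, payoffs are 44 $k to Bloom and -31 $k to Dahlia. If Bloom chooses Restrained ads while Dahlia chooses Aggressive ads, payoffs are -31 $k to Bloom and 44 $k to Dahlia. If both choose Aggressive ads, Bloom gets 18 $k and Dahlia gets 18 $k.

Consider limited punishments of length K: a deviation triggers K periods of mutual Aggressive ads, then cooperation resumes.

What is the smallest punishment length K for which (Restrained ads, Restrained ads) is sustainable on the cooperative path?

2

IC: ρ(1−ρ^K)/(1−ρ) ≥ (44−31)/(31−18) = 1.
With ρ = 2/3: need 1 − ρ^K ≥ 1·(1−2/3)/(2/3), i.e. ρ^K ≤ 0.5000.
Since (2/3)^1 = 0.6667 and (2/3)^2 = 0.4444, the smallest such K is 2.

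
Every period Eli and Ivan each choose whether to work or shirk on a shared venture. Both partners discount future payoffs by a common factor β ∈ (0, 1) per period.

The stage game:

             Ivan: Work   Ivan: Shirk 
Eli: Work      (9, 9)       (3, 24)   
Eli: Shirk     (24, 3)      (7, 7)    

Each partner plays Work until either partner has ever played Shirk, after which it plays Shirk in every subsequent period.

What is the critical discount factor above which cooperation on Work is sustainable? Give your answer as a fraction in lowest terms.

15/17

Under grim trigger the critical discount factor is (T−C)/(T−P) with T = 24, C = 9, P = 7.
β* = (24−9)/(24−7) = 15/17.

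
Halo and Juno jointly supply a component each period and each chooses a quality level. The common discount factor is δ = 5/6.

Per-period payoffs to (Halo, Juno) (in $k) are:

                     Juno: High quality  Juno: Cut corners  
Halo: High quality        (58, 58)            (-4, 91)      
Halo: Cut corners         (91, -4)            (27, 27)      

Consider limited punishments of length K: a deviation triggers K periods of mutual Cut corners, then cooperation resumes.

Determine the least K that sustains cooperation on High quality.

2

IC: δ(1−δ^K)/(1−δ) ≥ (91−58)/(58−27) = 33/31.
With δ = 5/6: need 1 − δ^K ≥ 33/31·(1−5/6)/(5/6), i.e. δ^K ≤ 0.7871.
Since (5/6)^1 = 0.8333 and (5/6)^2 = 0.6944, the smallest such K is 2.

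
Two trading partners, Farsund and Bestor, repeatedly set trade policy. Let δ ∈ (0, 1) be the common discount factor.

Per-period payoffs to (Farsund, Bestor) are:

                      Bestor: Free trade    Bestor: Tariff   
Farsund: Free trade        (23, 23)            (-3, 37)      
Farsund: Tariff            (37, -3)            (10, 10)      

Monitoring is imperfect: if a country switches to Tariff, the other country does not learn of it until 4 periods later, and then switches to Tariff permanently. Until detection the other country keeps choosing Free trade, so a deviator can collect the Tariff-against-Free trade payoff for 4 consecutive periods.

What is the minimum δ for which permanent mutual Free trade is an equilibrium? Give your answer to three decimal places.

A deviator earns 37 for 4 periods, then 10 forever; cooperating earns 23 forever. Multiplying the IC by (1−δ):
23 ≥ 37(1−δ^4) + 10δ^4, so 27·δ^4 ≥ 14 and δ^4 ≥ 14/27.
δ ≥ (14/27)^(1/4) ≈ 0.849.

0.849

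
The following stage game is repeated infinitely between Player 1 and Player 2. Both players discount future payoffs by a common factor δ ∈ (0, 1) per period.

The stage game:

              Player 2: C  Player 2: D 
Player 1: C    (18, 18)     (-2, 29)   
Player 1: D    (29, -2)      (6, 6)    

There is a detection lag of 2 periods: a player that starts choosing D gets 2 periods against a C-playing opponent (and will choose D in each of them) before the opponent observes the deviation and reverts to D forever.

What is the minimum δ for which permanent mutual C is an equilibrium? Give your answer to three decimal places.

A deviator earns 29 for 2 periods, then 6 forever; cooperating earns 18 forever. Multiplying the IC by (1−δ):
18 ≥ 29(1−δ^2) + 6δ^2, so 23·δ^2 ≥ 11 and δ^2 ≥ 11/23.
δ ≥ (11/23)^(1/2) ≈ 0.692.

0.692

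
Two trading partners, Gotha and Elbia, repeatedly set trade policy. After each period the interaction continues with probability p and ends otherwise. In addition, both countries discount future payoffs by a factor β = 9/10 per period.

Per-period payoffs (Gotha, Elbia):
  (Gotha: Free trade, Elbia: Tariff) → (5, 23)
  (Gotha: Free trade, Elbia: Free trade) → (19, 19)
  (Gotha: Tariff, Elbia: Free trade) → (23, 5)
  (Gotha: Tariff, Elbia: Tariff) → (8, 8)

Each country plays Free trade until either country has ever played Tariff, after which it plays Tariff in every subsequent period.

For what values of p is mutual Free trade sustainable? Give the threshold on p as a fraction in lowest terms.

8/27

With continuation probability p and discount β, the effective per-period discount factor is βp.
Grim-trigger IC: βp ≥ (23−19)/(23−8) = 4/15.
So p ≥ (4/15)/(9/10) = 8/27.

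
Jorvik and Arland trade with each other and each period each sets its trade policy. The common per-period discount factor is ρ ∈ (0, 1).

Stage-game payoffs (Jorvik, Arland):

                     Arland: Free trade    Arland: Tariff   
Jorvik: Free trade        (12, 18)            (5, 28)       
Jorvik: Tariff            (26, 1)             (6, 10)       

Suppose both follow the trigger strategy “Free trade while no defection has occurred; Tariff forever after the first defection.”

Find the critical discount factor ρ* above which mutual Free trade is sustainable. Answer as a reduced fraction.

For Jorvik: deviation gain 26−12 = 14, per-period punishment loss 12−6 = 6. IC gives ρ ≥ 14/20 = 7/10.
For Arland: gain 10, loss 8 per period, so ρ ≥ 10/18 = 5/9.
The tighter constraint is Jorvik's, so cooperation needs ρ ≥ 7/10.

7/10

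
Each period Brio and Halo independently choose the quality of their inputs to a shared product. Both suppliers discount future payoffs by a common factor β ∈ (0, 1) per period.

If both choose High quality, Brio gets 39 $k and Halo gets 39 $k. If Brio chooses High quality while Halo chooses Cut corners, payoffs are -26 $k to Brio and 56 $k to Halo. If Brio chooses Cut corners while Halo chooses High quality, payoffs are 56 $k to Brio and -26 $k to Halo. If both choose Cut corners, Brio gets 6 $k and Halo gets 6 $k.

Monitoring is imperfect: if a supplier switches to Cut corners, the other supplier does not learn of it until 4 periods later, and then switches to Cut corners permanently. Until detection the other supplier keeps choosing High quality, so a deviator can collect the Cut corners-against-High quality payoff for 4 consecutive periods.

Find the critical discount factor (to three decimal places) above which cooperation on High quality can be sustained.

A deviator earns 56 for 4 periods, then 6 forever; cooperating earns 39 forever. Multiplying the IC by (1−β):
39 ≥ 56(1−β^4) + 6β^4, so 50·β^4 ≥ 17 and β^4 ≥ 17/50.
β ≥ (17/50)^(1/4) ≈ 0.764.

0.764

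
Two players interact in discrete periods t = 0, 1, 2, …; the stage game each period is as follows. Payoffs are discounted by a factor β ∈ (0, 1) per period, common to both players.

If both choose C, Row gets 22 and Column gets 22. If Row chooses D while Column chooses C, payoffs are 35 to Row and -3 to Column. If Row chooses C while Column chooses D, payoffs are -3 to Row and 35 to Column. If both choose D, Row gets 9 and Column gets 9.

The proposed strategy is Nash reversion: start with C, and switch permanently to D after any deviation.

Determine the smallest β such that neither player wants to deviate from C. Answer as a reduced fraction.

1/2

Under grim trigger the critical discount factor is (T−C)/(T−P) with T = 35, C = 22, P = 9.
β* = (35−22)/(35−9) = 13/26 = 1/2.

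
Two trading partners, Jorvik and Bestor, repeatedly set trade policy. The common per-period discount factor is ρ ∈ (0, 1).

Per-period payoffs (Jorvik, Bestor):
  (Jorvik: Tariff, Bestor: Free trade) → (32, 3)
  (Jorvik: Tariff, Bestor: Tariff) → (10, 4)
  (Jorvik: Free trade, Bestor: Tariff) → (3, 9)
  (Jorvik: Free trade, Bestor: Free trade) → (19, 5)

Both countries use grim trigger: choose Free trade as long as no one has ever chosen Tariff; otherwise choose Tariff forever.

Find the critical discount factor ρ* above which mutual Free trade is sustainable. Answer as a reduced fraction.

For Jorvik: deviation gain 32−19 = 13, per-period punishment loss 19−10 = 9. IC gives ρ ≥ 13/22.
For Bestor: gain 4, loss 1 per period, so ρ ≥ 4/5.
The tighter constraint is Bestor's, so cooperation needs ρ ≥ 4/5.

4/5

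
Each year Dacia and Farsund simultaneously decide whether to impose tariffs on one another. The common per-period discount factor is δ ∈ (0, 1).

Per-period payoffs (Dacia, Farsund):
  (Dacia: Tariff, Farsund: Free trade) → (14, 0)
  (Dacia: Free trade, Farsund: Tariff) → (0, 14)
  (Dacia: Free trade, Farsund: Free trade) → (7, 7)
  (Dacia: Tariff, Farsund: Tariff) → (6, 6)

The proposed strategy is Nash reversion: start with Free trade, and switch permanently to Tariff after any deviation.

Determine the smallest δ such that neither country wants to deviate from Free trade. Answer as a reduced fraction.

Cooperation forever yields 7 each period: 7/(1−δ).
Deviating yields 14 once, then 6 forever: 14 + 6δ/(1−δ).
No profitable deviation requires 7/(1−δ) ≥ 14 + 6δ/(1−δ).
Multiplying by (1−δ): 7 ≥ 14(1−δ) + 6δ = 14 − 8δ.
So 8δ ≥ 7, i.e. δ ≥ 7/8.

7/8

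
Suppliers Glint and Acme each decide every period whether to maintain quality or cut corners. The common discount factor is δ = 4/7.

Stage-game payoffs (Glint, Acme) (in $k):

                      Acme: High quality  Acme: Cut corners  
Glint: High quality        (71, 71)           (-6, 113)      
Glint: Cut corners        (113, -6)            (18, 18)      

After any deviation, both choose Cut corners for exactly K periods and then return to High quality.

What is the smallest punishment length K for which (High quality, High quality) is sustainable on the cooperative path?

2

IC: δ(1−δ^K)/(1−δ) ≥ (113−71)/(71−18) = 42/53.
With δ = 4/7: need 1 − δ^K ≥ 42/53·(1−4/7)/(4/7), i.e. δ^K ≤ 0.4057.
Since (4/7)^1 = 0.5714 and (4/7)^2 = 0.3265, the smallest such K is 2.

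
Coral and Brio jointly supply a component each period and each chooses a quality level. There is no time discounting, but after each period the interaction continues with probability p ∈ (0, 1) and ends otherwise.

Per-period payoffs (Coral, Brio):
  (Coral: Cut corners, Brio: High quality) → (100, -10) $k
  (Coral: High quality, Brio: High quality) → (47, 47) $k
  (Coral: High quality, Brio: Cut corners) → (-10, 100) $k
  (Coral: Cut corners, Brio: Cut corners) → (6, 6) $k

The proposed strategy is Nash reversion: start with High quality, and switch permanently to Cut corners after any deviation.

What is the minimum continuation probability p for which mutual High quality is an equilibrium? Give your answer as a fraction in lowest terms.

53/94

Expected cooperation value is 47 + p·47 + p²·47 + … = 47/(1−p); deviation gives 100 + p·6/(1−p).
47 ≥ 100(1−p) + 6p ⇒ 94p ≥ 53 ⇒ p ≥ 53/94.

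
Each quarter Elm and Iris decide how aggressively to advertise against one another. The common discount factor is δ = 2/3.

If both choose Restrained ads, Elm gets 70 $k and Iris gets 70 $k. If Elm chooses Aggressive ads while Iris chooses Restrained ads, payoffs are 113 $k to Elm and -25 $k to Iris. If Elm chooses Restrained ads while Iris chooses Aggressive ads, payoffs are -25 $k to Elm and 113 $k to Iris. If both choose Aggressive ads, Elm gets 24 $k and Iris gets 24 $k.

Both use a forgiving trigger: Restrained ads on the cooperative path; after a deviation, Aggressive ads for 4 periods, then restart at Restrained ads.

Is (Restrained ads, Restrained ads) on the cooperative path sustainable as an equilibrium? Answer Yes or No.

Yes

IC: δ+…+δ^4 ≥ (113−70)/(70−24) = 43/46.
At δ = 2/3: partial sum = 1.6049 ≥ 0.9348. Cooperation sustainable.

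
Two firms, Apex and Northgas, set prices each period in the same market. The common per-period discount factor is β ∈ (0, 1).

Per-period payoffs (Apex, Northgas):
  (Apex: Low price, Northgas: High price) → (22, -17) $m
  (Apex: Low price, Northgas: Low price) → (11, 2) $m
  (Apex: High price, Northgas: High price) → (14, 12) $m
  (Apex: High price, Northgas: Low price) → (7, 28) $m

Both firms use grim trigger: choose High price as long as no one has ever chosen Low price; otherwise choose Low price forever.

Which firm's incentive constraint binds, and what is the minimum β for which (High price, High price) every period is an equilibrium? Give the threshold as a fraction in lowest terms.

Apex; β ≥ 8/11

For Apex: deviation gain 22−14 = 8, per-period punishment loss 14−11 = 3. IC gives β ≥ 8/11.
For Northgas: gain 16, loss 10 per period, so β ≥ 16/26 = 8/13.
The tighter constraint is Apex's, so cooperation needs β ≥ 8/11.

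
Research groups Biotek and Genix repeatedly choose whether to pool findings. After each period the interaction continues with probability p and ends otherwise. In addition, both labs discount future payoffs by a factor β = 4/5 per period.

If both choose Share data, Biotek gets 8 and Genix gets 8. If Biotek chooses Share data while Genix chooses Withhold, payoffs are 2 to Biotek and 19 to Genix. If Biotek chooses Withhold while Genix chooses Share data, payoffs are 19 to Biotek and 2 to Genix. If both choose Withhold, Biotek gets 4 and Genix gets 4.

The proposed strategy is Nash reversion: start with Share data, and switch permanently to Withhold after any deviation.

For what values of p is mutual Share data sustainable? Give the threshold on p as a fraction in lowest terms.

11/12

With continuation probability p and discount β, the effective per-period discount factor is βp.
Grim-trigger IC: βp ≥ (19−8)/(19−4) = 11/15.
So p ≥ (11/15)/(4/5) = 11/12.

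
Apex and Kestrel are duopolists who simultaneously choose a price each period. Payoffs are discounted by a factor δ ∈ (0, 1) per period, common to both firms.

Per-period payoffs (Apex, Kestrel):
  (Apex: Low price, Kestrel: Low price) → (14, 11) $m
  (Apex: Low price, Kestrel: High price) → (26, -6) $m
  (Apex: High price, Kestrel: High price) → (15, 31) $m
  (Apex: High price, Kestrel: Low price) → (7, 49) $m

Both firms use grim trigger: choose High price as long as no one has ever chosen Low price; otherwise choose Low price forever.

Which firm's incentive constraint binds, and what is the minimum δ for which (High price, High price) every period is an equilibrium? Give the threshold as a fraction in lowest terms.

Apex: cooperation gives 15 each period; deviation gives 26 once then 14 forever.
  15/(1−δ) ≥ 26 + 14δ/(1−δ) ⇒ δ ≥ 11/12.
Kestrel: cooperation gives 31 each period; deviation gives 49 once then 11 forever.
  δ ≥ 18/38 = 9/19.
Both must hold, so the binding constraint is Apex's: δ ≥ 11/12.

Apex; δ ≥ 11/12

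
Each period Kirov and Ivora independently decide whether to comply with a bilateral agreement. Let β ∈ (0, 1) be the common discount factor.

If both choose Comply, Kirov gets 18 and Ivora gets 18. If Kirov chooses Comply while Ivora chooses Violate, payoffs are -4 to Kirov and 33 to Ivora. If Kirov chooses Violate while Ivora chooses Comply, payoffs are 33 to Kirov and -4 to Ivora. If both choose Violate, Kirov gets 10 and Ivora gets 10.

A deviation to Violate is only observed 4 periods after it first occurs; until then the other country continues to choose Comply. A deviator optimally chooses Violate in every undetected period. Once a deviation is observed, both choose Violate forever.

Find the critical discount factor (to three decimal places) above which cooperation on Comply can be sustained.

0.899

A deviator earns 33 for 4 periods, then 10 forever; cooperating earns 18 forever. Multiplying the IC by (1−β):
18 ≥ 33(1−β^4) + 10β^4, so 23·β^4 ≥ 15 and β^4 ≥ 15/23.
β ≥ (15/23)^(1/4) ≈ 0.899.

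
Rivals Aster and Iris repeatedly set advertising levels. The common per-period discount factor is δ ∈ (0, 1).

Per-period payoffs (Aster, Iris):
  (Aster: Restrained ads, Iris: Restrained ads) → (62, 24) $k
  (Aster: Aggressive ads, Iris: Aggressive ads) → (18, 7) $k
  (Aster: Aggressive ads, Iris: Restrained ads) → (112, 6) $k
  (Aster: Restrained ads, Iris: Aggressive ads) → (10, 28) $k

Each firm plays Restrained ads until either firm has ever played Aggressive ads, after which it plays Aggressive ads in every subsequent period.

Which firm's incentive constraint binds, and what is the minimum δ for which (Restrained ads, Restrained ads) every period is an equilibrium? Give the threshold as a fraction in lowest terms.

Aster; δ ≥ 25/47

Aster's threshold: (112−62)/(112−18) = 25/47.
Iris's threshold: (28−24)/(28−7) = 4/21.
25/47 > 4/21, so Aster binds and δ* = 25/47.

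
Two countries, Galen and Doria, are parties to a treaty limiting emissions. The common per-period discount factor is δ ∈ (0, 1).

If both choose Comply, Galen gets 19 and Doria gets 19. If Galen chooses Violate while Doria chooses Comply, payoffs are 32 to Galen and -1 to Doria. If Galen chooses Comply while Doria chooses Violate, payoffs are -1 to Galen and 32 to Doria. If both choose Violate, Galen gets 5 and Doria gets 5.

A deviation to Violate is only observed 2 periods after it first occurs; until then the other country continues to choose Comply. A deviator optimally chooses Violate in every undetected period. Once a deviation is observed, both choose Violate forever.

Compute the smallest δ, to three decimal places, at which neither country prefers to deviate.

0.694

Deviating for the 2 undetected periods gains 32−19 = 13 per period over cooperation, then loses 19−5 = 14 per period forever once punishment starts.
Gain: 13(1 + δ + … + δ^1); loss: 14·δ^2/(1−δ).
No profitable deviation ⇔ 13(1−δ^2) ≤ 14·δ^2, i.e. δ^2 ≥ 13/(13+14) = 13/27.
Hence δ ≥ (13/27)^(1/2) ≈ 0.694.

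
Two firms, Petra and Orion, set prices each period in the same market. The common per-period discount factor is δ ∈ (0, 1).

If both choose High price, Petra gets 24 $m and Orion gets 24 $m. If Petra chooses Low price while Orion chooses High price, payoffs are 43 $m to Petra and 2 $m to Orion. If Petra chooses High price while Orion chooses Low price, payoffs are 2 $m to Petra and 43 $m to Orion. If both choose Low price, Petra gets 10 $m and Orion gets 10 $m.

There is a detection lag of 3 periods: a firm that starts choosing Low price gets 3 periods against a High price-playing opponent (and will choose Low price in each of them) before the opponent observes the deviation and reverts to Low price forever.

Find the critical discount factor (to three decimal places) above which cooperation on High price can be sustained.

0.832

A deviator earns 43 for 3 periods, then 10 forever; cooperating earns 24 forever. Multiplying the IC by (1−δ):
24 ≥ 43(1−δ^3) + 10δ^3, so 33·δ^3 ≥ 19 and δ^3 ≥ 19/33.
δ ≥ (19/33)^(1/3) ≈ 0.832.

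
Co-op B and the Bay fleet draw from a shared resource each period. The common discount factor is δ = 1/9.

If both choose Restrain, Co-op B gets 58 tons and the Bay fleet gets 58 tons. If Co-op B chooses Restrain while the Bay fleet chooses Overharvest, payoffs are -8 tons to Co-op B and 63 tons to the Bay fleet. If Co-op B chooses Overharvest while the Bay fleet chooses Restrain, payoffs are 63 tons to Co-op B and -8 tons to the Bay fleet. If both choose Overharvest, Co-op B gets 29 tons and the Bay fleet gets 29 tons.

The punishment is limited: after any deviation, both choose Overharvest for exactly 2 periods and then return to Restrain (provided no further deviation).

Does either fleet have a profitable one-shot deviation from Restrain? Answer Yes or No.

Yes

A one-shot deviation gives 63 now, then 29 for 2 periods, then back to 58.
Gain from deviating: (63−58) today; loss: (58−29) in each of the next 2 periods.
No-deviation condition: (58−29)(δ+…+δ^2) ≥ 63−58, i.e. δ+…+δ^2 ≥ 5/29.
At δ = 1/9: δ+…+δ^2 = 0.1235 < 0.1724.
So cooperation is not sustainable.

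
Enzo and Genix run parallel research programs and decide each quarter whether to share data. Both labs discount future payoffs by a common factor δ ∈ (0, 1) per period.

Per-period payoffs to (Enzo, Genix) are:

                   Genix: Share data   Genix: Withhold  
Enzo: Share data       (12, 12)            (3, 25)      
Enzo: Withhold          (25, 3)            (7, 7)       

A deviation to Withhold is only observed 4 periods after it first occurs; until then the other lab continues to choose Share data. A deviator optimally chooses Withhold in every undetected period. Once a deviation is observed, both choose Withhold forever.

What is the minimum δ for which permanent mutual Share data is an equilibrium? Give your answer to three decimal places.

0.922

The best deviation is to choose Withhold for all 4 undetected periods, earning 25 each, then 7 forever once detected.
Deviation value: 25(1−δ^4)/(1−δ) + 7δ^4/(1−δ); cooperation value: 12/(1−δ).
IC: 12 ≥ 25(1−δ^4) + 7δ^4 = 25 − 18δ^4.
So δ^4 ≥ 13/18, giving δ ≥ (13/18)^(1/4) ≈ 0.922.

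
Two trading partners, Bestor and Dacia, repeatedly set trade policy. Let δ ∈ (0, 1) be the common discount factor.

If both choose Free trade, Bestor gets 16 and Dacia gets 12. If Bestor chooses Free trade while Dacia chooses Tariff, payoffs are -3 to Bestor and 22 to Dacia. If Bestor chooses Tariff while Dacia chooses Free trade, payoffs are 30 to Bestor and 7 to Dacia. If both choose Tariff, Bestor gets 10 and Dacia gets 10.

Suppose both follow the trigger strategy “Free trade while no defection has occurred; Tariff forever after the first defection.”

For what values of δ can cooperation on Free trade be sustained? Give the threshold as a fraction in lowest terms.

5/6

For Bestor: deviation gain 30−16 = 14, per-period punishment loss 16−10 = 6. IC gives δ ≥ 14/20 = 7/10.
For Dacia: gain 10, loss 2 per period, so δ ≥ 10/12 = 5/6.
The tighter constraint is Dacia's, so cooperation needs δ ≥ 5/6.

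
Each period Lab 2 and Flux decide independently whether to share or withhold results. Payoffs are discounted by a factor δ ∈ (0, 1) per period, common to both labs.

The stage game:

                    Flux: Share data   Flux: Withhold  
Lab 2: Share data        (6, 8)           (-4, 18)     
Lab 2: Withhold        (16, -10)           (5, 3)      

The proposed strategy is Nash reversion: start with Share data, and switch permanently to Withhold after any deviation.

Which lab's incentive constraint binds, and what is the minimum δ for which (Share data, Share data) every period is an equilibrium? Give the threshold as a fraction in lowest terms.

Lab 2; δ ≥ 10/11

Lab 2's threshold: (16−6)/(16−5) = 10/11.
Flux's threshold: (18−8)/(18−3) = 2/3.
10/11 > 2/3, so Lab 2 binds and δ* = 10/11.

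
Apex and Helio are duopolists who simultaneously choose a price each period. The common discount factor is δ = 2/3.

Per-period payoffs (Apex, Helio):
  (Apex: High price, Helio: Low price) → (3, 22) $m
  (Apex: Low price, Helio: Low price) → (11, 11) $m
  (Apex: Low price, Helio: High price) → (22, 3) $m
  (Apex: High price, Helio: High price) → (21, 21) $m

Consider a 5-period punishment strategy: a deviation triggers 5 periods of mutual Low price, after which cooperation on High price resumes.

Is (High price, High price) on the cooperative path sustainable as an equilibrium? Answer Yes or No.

Yes

IC: δ+…+δ^5 ≥ (22−21)/(21−11) = 1/10.
At δ = 2/3: partial sum = 1.7366 ≥ 0.1000. Cooperation sustainable.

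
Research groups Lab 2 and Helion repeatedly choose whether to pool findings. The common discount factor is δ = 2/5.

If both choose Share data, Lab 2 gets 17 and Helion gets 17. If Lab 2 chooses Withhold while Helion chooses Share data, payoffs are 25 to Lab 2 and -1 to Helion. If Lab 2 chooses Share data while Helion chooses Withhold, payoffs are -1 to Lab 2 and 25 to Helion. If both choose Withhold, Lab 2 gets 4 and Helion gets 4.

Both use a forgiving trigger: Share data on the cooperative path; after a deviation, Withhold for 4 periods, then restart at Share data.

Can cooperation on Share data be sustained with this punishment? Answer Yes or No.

IC: δ+…+δ^4 ≥ (25−17)/(17−4) = 8/13.
At δ = 2/5: partial sum = 0.6496 ≥ 0.6154. Cooperation sustainable.

Yes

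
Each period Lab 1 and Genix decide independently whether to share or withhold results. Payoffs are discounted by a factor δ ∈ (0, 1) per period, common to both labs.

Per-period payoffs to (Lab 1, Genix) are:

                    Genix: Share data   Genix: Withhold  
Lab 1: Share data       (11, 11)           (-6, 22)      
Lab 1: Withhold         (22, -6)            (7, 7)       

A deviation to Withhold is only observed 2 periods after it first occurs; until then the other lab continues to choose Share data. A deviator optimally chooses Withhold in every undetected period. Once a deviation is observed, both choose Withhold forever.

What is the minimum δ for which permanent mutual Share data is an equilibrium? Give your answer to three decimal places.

Deviating for the 2 undetected periods gains 22−11 = 11 per period over cooperation, then loses 11−7 = 4 per period forever once punishment starts.
Gain: 11(1 + δ + … + δ^1); loss: 4·δ^2/(1−δ).
No profitable deviation ⇔ 11(1−δ^2) ≤ 4·δ^2, i.e. δ^2 ≥ 11/(11+4) = 11/15.
Hence δ ≥ (11/15)^(1/2) ≈ 0.856.

0.856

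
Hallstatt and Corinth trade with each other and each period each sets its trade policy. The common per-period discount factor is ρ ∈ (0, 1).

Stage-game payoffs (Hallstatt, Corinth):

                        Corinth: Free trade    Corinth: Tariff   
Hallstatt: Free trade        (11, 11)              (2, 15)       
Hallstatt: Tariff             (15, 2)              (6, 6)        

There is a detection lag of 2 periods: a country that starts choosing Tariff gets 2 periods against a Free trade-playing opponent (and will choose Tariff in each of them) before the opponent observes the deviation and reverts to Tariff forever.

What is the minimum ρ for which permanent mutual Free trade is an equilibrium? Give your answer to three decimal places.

The best deviation is to choose Tariff for all 2 undetected periods, earning 15 each, then 6 forever once detected.
Deviation value: 15(1−ρ^2)/(1−ρ) + 6ρ^2/(1−ρ); cooperation value: 11/(1−ρ).
IC: 11 ≥ 15(1−ρ^2) + 6ρ^2 = 15 − 9ρ^2.
So ρ^2 ≥ 4/9, giving ρ ≥ (4/9)^(1/2) ≈ 0.667.

0.667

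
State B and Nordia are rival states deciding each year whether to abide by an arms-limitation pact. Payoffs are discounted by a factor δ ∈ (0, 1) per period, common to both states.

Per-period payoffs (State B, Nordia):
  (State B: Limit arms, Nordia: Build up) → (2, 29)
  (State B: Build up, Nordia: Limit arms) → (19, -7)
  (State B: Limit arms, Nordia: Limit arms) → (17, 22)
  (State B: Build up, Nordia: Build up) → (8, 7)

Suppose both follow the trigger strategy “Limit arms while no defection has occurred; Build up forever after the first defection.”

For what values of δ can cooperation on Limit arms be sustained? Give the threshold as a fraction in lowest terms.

For State B: deviation gain 19−17 = 2, per-period punishment loss 17−8 = 9. IC gives δ ≥ 2/11.
For Nordia: gain 7, loss 15 per period, so δ ≥ 7/22.
The tighter constraint is Nordia's, so cooperation needs δ ≥ 7/22.

7/22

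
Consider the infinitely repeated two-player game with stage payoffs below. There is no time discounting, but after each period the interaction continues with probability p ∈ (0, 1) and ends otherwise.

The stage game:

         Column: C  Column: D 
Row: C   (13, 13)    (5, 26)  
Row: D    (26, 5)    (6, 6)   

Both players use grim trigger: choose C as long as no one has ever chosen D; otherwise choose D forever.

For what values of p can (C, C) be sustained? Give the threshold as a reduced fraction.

With no time discounting, the continuation probability p plays the role of the discount factor.
Grim-trigger IC: 13/(1−p) ≥ 26 + 6p/(1−p) ⇒ p ≥ (26−13)/(26−6) = 13/20.

13/20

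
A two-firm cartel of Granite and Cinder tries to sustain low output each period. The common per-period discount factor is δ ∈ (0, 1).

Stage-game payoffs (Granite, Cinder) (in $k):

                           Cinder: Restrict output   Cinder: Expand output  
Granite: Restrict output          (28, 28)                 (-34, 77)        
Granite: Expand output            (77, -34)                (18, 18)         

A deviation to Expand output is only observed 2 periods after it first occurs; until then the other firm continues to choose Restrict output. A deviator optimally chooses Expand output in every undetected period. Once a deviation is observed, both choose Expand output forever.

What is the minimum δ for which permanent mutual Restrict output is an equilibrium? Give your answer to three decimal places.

Deviating for the 2 undetected periods gains 77−28 = 49 per period over cooperation, then loses 28−18 = 10 per period forever once punishment starts.
Gain: 49(1 + δ + … + δ^1); loss: 10·δ^2/(1−δ).
No profitable deviation ⇔ 49(1−δ^2) ≤ 10·δ^2, i.e. δ^2 ≥ 49/(49+10) = 49/59.
Hence δ ≥ (49/59)^(1/2) ≈ 0.911.

0.911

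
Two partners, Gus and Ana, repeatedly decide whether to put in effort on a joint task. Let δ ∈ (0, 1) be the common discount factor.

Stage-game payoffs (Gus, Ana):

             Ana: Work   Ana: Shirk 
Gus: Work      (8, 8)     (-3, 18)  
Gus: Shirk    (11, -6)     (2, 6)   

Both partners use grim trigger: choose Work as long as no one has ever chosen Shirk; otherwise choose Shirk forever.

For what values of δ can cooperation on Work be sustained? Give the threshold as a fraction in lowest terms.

5/6

Gus's threshold: (11−8)/(11−2) = 1/3.
Ana's threshold: (18−8)/(18−6) = 5/6.
1/3 < 5/6, so Ana binds and δ* = 5/6.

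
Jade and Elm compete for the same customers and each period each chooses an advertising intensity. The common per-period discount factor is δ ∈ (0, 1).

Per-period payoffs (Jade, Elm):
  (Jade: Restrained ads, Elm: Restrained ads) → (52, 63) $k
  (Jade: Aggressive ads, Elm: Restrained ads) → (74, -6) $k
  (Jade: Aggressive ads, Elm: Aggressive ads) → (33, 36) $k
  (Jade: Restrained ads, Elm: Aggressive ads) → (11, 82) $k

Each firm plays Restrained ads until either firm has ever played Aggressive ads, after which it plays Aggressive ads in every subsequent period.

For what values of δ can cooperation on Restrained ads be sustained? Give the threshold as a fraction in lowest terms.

22/41

Jade's threshold: (74−52)/(74−33) = 22/41.
Elm's threshold: (82−63)/(82−36) = 19/46.
22/41 > 19/46, so Jade binds and δ* = 22/41.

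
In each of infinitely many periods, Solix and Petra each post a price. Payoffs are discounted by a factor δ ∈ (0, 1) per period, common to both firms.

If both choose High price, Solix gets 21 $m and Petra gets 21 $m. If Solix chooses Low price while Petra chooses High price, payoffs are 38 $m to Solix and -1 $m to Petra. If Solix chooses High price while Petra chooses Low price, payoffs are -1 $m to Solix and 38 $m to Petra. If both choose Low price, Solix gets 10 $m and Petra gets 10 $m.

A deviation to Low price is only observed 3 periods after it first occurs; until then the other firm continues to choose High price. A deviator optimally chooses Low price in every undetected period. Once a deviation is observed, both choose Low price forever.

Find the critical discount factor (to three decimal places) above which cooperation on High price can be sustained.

0.847

The best deviation is to choose Low price for all 3 undetected periods, earning 38 each, then 10 forever once detected.
Deviation value: 38(1−δ^3)/(1−δ) + 10δ^3/(1−δ); cooperation value: 21/(1−δ).
IC: 21 ≥ 38(1−δ^3) + 10δ^3 = 38 − 28δ^3.
So δ^3 ≥ 17/28, giving δ ≥ (17/28)^(1/3) ≈ 0.847.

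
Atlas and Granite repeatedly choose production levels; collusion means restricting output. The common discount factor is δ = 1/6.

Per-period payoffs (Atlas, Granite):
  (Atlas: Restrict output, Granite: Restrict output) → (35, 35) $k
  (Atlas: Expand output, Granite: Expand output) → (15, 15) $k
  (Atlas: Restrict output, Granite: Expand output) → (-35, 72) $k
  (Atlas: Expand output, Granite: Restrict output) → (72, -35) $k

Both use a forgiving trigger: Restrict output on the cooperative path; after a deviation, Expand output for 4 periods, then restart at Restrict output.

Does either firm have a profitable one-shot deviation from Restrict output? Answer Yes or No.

Comparing payoff streams over the 5 periods until play realigns: cooperate → 35(1+δ+…+δ^4); deviate → 72 + 15(δ+…+δ^4).
Cooperation is sustained iff (35−15)(δ+…+δ^4) ≥ 72−35.
δ+…+δ^4 = 1/6·(1−(1/6)^4)/(1−1/6) = 0.1998, and (72−35)/(35−15) = 1.8500.
0.1998 < 1.8500, so cooperation is not sustainable.

Yes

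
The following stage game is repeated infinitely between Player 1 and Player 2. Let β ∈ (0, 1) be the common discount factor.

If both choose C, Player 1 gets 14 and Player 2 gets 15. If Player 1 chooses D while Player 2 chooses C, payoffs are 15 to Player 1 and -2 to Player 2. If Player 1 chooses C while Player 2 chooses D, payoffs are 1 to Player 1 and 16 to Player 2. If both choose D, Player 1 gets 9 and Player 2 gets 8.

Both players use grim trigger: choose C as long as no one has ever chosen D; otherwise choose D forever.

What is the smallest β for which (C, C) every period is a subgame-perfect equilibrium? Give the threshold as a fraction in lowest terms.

1/6

Player 1: cooperation gives 14 each period; deviation gives 15 once then 9 forever.
  14/(1−β) ≥ 15 + 9β/(1−β) ⇒ β ≥ 1/6.
Player 2: cooperation gives 15 each period; deviation gives 16 once then 8 forever.
  β ≥ 1/8.
Both must hold, so the binding constraint is Player 1's: β ≥ 1/6.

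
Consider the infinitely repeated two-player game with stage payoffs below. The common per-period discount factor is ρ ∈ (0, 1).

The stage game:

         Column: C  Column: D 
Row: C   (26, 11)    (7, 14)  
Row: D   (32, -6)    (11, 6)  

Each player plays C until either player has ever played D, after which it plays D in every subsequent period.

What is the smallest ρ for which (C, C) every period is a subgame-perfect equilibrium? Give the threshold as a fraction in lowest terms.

Row's threshold: (32−26)/(32−11) = 2/7.
Column's threshold: (14−11)/(14−6) = 3/8.
2/7 < 3/8, so Column binds and ρ* = 3/8.

3/8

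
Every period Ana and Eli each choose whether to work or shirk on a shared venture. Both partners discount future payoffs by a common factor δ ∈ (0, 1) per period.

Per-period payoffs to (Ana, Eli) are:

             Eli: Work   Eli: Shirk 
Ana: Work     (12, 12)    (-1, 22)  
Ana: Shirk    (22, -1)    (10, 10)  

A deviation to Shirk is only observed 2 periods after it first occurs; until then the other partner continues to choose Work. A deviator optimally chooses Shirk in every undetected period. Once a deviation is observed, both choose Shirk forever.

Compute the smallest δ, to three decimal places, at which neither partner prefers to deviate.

The best deviation is to choose Shirk for all 2 undetected periods, earning 22 each, then 10 forever once detected.
Deviation value: 22(1−δ^2)/(1−δ) + 10δ^2/(1−δ); cooperation value: 12/(1−δ).
IC: 12 ≥ 22(1−δ^2) + 10δ^2 = 22 − 12δ^2.
So δ^2 ≥ 10/12 = 5/6, giving δ ≥ (5/6)^(1/2) ≈ 0.913.

0.913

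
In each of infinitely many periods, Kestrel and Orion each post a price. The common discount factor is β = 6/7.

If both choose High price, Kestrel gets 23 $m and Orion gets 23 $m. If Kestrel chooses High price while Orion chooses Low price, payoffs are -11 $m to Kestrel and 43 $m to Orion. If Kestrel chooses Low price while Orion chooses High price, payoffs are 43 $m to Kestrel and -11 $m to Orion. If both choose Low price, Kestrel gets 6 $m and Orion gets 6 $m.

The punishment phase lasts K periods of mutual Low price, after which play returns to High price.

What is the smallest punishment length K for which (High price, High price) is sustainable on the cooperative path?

2

Need Σ_{k=1}^{K} β^k ≥ (43−23)/(23−6) = 1.1765 at β = 6/7.
At K = 1 the sum is 0.8571 < 1.1765; at K = 2 it is 1.5918 ≥ 1.1765.
So the minimum punishment length is K = 2.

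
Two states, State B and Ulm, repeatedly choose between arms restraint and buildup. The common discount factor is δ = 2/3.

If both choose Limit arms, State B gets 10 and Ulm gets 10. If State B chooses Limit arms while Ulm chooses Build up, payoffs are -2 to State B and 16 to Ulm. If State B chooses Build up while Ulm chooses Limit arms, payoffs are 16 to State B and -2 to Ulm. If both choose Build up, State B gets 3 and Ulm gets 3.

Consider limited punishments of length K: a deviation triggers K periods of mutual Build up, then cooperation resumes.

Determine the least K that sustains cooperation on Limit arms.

No profitable deviation requires (10−3)(δ+…+δ^K) ≥ 16−10, i.e. δ+…+δ^K ≥ 6/7 ≈ 0.8571.
With δ = 2/3, the partial sums are K=1: 0.6667, K=2: 1.1111.
K = 2 is the first length at which the sum reaches 0.8571.

2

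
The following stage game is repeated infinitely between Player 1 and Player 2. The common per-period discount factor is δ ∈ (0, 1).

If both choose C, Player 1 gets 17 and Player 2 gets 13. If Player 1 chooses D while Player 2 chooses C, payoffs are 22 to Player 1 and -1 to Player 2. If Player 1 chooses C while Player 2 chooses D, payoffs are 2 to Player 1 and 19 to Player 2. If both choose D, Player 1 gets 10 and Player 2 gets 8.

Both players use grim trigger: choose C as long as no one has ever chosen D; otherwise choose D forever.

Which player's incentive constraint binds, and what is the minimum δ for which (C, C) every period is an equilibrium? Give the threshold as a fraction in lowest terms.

Player 2; δ ≥ 6/11

For Player 1: deviation gain 22−17 = 5, per-period punishment loss 17−10 = 7. IC gives δ ≥ 5/12.
For Player 2: gain 6, loss 5 per period, so δ ≥ 6/11.
The tighter constraint is Player 2's, so cooperation needs δ ≥ 6/11.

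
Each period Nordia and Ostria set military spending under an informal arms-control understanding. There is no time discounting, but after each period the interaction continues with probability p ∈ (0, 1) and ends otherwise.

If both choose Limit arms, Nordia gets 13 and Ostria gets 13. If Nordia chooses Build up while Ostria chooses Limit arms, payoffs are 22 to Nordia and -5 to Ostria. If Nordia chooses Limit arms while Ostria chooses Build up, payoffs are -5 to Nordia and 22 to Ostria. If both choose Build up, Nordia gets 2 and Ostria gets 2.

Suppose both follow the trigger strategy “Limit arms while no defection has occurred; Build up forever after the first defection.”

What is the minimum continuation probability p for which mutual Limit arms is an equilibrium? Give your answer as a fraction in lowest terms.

Expected cooperation value is 13 + p·13 + p²·13 + … = 13/(1−p); deviation gives 22 + p·2/(1−p).
13 ≥ 22(1−p) + 2p ⇒ 20p ≥ 9 ⇒ p ≥ 9/20.

9/20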